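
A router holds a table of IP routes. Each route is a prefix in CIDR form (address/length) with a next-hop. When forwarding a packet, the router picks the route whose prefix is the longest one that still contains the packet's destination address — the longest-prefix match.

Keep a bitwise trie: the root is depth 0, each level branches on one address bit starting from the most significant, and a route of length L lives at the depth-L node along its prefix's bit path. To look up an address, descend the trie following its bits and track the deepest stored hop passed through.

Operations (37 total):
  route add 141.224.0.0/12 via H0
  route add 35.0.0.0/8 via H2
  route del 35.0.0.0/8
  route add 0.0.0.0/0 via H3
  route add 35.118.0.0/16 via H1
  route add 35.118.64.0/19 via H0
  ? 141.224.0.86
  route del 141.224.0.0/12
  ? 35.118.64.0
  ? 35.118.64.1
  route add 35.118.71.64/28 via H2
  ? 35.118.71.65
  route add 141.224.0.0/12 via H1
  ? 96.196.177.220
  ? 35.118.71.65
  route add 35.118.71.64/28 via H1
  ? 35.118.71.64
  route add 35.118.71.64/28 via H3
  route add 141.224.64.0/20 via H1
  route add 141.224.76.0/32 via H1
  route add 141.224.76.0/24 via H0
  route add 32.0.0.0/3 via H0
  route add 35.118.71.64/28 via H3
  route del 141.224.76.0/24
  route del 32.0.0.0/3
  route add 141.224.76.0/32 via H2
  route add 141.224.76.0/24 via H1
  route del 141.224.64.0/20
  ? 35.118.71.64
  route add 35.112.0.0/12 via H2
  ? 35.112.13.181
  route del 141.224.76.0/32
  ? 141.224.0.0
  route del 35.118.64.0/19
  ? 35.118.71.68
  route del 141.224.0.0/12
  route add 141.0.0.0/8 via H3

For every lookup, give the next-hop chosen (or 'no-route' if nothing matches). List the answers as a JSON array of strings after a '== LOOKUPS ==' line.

Process each operation:
  add 141.224.0.0/12 -> H0 at depth 12
  add 35.0.0.0/8 -> H2 at depth 8
  del 35.0.0.0/8 (clear depth 8)
  add 0.0.0.0/0 -> H3 at depth 0
  add 35.118.0.0/16 -> H1 at depth 16
  add 35.118.64.0/19 -> H0 at depth 19
  Q 141.224.0.86: descend 100011011110 ; hops seen [H3,H0] ; pick H0
  del 141.224.0.0/12 (clear depth 12)
  Q 35.118.64.0: descend 0010001101110110010 ; hops seen [H3,H1,H0] ; pick H0
  Q 35.118.64.1: descend 0010001101110110010 ; hops seen [H3,H1,H0] ; pick H0
  add 35.118.71.64/28 -> H2 at depth 28
  Q 35.118.71.65: descend 0010001101110110010001110100 ; hops seen [H3,H1,H0,H2] ; pick H2
  add 141.224.0.0/12 -> H1 at depth 12
  Q 96.196.177.220: descend 0 ; hops seen [H3] ; pick H3
  Q 35.118.71.65: descend 0010001101110110010001110100 ; hops seen [H3,H1,H0,H2] ; pick H2
  add 35.118.71.64/28 -> H1 at depth 28
  Q 35.118.71.64: descend 0010001101110110010001110100 ; hops seen [H3,H1,H0,H1] ; pick H1
  add 35.118.71.64/28 -> H3 at depth 28
  add 141.224.64.0/20 -> H1 at depth 20
  add 141.224.76.0/32 -> H1 at depth 32
  add 141.224.76.0/24 -> H0 at depth 24
  add 32.0.0.0/3 -> H0 at depth 3
  add 35.118.71.64/28 -> H3 at depth 28
  del 141.224.76.0/24 (clear depth 24)
  del 32.0.0.0/3 (clear depth 3)
  add 141.224.76.0/32 -> H2 at depth 32
  add 141.224.76.0/24 -> H1 at depth 24
  del 141.224.64.0/20 (clear depth 20)
  Q 35.118.71.64: descend 0010001101110110010001110100 ; hops seen [H3,H1,H0,H3] ; pick H3
  add 35.112.0.0/12 -> H2 at depth 12
  Q 35.112.13.181: descend 0010001101110 ; hops seen [H3,H2] ; pick H2
  del 141.224.76.0/32 (clear depth 32)
  Q 141.224.0.0: descend 10001101111000000 ; hops seen [H3,H1] ; pick H1
  del 35.118.64.0/19 (clear depth 19)
  Q 35.118.71.68: descend 0010001101110110010001110100 ; hops seen [H3,H2,H1,H3] ; pick H3
  del 141.224.0.0/12 (clear depth 12)
  add 141.0.0.0/8 -> H3 at depth 8

== LOOKUPS ==
["H0","H0","H0","H2","H3","H2","H1","H3","H2","H1","H3"]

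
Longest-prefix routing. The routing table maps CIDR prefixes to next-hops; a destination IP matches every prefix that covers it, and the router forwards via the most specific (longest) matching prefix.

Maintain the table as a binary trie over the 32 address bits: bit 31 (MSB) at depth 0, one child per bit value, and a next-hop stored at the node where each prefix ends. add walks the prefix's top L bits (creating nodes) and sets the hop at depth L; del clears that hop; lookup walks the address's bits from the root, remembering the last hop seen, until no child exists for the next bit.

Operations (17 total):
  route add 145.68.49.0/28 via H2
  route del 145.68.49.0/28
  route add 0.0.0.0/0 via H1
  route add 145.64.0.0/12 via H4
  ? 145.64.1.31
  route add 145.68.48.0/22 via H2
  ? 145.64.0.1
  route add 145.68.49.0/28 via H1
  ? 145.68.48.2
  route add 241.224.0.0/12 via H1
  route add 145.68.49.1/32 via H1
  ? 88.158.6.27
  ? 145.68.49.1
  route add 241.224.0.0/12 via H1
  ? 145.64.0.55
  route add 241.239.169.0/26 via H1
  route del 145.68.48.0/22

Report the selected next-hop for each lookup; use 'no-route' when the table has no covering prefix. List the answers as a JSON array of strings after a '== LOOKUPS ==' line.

Process each operation:
  add 145.68.49.0/28 -> H2 at depth 28
  - 145.68.49.0/28 clear@28
  add 0.0.0.0/0 -> H1 at depth 0
  add 145.64.0.0/12 -> H4 at depth 12
  ? 145.64.1.31  path d0:H1→d1:-→d2:-→d3:-→d4:-→d5:-→d6:-→d7:-→d8:-→d9:-→d10:-→d11:-→d12:H4→d13:-  best=H4
  add 145.68.48.0/22 -> H2 at depth 22
  ? 145.64.0.1  path d0:H1→d1:-→d2:-→d3:-→d4:-→d5:-→d6:-→d7:-→d8:-→d9:-→d10:-→d11:-→d12:H4→d13:-  best=H4
  add 145.68.49.0/28 -> H1 at depth 28
  ? 145.68.48.2  path d0:H1→d1:-→d2:-→d3:-→d4:-→d5:-→d6:-→d7:-→d8:-→d9:-→d10:-→d11:-→d12:H4→d13:-→d14:-→d15:-→d16:-→d17:-→d18:-→d19:-→d20:-→d21:-→d22:H2→d23:-  best=H2
  add 241.224.0.0/12 -> H1 at depth 12
  add 145.68.49.1/32 -> H1 at depth 32
  ? 88.158.6.27  path d0:H1  best=H1
  ? 145.68.49.1  path d0:H1→d1:-→d2:-→d3:-→d4:-→d5:-→d6:-→d7:-→d8:-→d9:-→d10:-→d11:-→d12:H4→d13:-→d14:-→d15:-→d16:-→d17:-→d18:-→d19:-→d20:-→d21:-→d22:H2→d23:-→d24:-→d25:-→d26:-→d27:-→d28:H1→d29:-→d30:-→d31:-→d32:H1  best=H1
  add 241.224.0.0/12 -> H1 at depth 12
  ? 145.64.0.55  path d0:H1→d1:-→d2:-→d3:-→d4:-→d5:-→d6:-→d7:-→d8:-→d9:-→d10:-→d11:-→d12:H4→d13:-  best=H4
  add 241.239.169.0/26 -> H1 at depth 26
  - 145.68.48.0/22 clear@22

== LOOKUPS ==
["H4","H4","H2","H1","H1","H4"]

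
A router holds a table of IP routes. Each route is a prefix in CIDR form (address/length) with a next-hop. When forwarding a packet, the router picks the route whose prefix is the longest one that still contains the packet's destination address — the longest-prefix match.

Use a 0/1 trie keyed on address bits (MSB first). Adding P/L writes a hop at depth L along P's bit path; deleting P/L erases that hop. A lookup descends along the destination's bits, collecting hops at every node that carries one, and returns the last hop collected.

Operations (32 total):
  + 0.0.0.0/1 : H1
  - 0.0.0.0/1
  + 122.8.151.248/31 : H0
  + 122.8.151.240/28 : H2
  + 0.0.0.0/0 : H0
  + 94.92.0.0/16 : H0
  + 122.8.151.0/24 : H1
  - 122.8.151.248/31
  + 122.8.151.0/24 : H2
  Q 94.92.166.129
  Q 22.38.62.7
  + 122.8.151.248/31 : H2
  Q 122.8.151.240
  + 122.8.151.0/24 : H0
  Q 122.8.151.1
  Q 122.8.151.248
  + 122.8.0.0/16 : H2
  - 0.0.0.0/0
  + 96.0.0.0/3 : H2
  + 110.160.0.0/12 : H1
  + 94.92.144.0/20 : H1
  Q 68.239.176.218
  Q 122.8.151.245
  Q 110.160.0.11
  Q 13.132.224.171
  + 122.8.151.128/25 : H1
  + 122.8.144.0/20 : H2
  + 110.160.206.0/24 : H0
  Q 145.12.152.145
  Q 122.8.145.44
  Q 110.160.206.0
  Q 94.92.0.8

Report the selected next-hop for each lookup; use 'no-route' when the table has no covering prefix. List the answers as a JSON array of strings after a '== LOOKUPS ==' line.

Apply in order:
  add 0.0.0.0/1 -> H1 at depth 1
  del 0.0.0.0/1 (clear depth 1)
  add 122.8.151.248/31 -> H0 at depth 31
  add 122.8.151.240/28 -> H2 at depth 28
  add 0.0.0.0/0 -> H0 at depth 0
  add 94.92.0.0/16 -> H0 at depth 16
  add 122.8.151.0/24 -> H1 at depth 24
  del 122.8.151.248/31 (clear depth 31)
  add 122.8.151.0/24 -> H2 at depth 24
  ? 94.92.166.129  path d0:H0→d1:-→d2:-→d3:-→d4:-→d5:-→d6:-→d7:-→d8:-→d9:-→d10:-→d11:-→d12:-→d13:-→d14:-→d15:-→d16:H0  best=H0
  ? 22.38.62.7  path d0:H0→d1:-  best=H0
  add 122.8.151.248/31 -> H2 at depth 31
  ? 122.8.151.240  path d0:H0→d1:-→d2:-→d3:-→d4:-→d5:-→d6:-→d7:-→d8:-→d9:-→d10:-→d11:-→d12:-→d13:-→d14:-→d15:-→d16:-→d17:-→d18:-→d19:-→d20:-→d21:-→d22:-→d23:-→d24:H2→d25:-→d26:-→d27:-→d28:H2  best=H2
  add 122.8.151.0/24 -> H0 at depth 24
  ? 122.8.151.1  path d0:H0→d1:-→d2:-→d3:-→d4:-→d5:-→d6:-→d7:-→d8:-→d9:-→d10:-→d11:-→d12:-→d13:-→d14:-→d15:-→d16:-→d17:-→d18:-→d19:-→d20:-→d21:-→d22:-→d23:-→d24:H0  best=H0
  ? 122.8.151.248  path d0:H0→d1:-→d2:-→d3:-→d4:-→d5:-→d6:-→d7:-→d8:-→d9:-→d10:-→d11:-→d12:-→d13:-→d14:-→d15:-→d16:-→d17:-→d18:-→d19:-→d20:-→d21:-→d22:-→d23:-→d24:H0→d25:-→d26:-→d27:-→d28:H2→d29:-→d30:-→d31:H2  best=H2
  add 122.8.0.0/16 -> H2 at depth 16
  del 0.0.0.0/0 (clear depth 0)
  add 96.0.0.0/3 -> H2 at depth 3
  add 110.160.0.0/12 -> H1 at depth 12
  add 94.92.144.0/20 -> H1 at depth 20
  ? 68.239.176.218  path d0:-→d1:-→d2:-→d3:-  best=no-route
  ? 122.8.151.245  path d0:-→d1:-→d2:-→d3:H2→d4:-→d5:-→d6:-→d7:-→d8:-→d9:-→d10:-→d11:-→d12:-→d13:-→d14:-→d15:-→d16:H2→d17:-→d18:-→d19:-→d20:-→d21:-→d22:-→d23:-→d24:H0→d25:-→d26:-→d27:-→d28:H2  best=H2
  ? 110.160.0.11  path d0:-→d1:-→d2:-→d3:H2→d4:-→d5:-→d6:-→d7:-→d8:-→d9:-→d10:-→d11:-→d12:H1  best=H1
  ? 13.132.224.171  path d0:-→d1:-  best=no-route
  add 122.8.151.128/25 -> H1 at depth 25
  add 122.8.144.0/20 -> H2 at depth 20
  add 110.160.206.0/24 -> H0 at depth 24
  ? 145.12.152.145  path d0:-  best=no-route
  ? 122.8.145.44  path d0:-→d1:-→d2:-→d3:H2→d4:-→d5:-→d6:-→d7:-→d8:-→d9:-→d10:-→d11:-→d12:-→d13:-→d14:-→d15:-→d16:H2→d17:-→d18:-→d19:-→d20:H2→d21:-  best=H2
  ? 110.160.206.0  path d0:-→d1:-→d2:-→d3:H2→d4:-→d5:-→d6:-→d7:-→d8:-→d9:-→d10:-→d11:-→d12:H1→d13:-→d14:-→d15:-→d16:-→d17:-→d18:-→d19:-→d20:-→d21:-→d22:-→d23:-→d24:H0  best=H0
  ? 94.92.0.8  path d0:-→d1:-→d2:-→d3:-→d4:-→d5:-→d6:-→d7:-→d8:-→d9:-→d10:-→d11:-→d12:-→d13:-→d14:-→d15:-→d16:H0  best=H0

== LOOKUPS ==
["H0","H0","H2","H0","H2","no-route","H2","H1","no-route","no-route","H2","H0","H0"]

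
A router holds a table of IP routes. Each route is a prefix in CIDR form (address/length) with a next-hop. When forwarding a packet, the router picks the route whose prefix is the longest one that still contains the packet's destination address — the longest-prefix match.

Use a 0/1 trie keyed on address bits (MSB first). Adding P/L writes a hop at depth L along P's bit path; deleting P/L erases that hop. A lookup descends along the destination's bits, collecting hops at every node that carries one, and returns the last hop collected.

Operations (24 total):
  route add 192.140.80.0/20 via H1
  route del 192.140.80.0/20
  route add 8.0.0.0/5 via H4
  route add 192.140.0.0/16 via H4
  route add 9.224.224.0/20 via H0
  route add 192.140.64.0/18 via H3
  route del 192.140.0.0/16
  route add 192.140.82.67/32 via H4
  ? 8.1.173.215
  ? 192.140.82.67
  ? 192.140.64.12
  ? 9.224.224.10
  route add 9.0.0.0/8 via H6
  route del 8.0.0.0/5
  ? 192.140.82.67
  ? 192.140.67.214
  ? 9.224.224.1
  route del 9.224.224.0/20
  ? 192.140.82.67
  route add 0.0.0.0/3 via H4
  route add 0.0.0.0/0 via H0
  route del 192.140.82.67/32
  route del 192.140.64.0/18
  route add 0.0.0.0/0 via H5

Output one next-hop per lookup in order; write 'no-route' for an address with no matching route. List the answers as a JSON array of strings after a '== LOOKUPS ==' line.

Apply in order:
  + 192.140.80.0/20 (H1) depth=20
  del 192.140.80.0/20 (clear depth 20)
  + 8.0.0.0/5 (H4) depth=5
  + 192.140.0.0/16 (H4) depth=16
  + 9.224.224.0/20 (H0) depth=20
  + 192.140.64.0/18 (H3) depth=18
  del 192.140.0.0/16 (clear depth 16)
  + 192.140.82.67/32 (H4) depth=32
  Q 8.1.173.215: descend 0000100 ; hops seen [H4] ; pick H4
  Q 192.140.82.67: descend 11000000100011000101001001000011 ; hops seen [H3,H4] ; pick H4
  Q 192.140.64.12: descend 1100000010001100010 ; hops seen [H3] ; pick H3
  Q 9.224.224.10: descend 00001001111000001110 ; hops seen [H4,H0] ; pick H0
  + 9.0.0.0/8 (H6) depth=8
  del 8.0.0.0/5 (clear depth 5)
  Q 192.140.82.67: descend 11000000100011000101001001000011 ; hops seen [H3,H4] ; pick H4
  Q 192.140.67.214: descend 1100000010001100010 ; hops seen [H3] ; pick H3
  Q 9.224.224.1: descend 00001001111000001110 ; hops seen [H6,H0] ; pick H0
  del 9.224.224.0/20 (clear depth 20)
  Q 192.140.82.67: descend 11000000100011000101001001000011 ; hops seen [H3,H4] ; pick H4
  + 0.0.0.0/3 (H4) depth=3
  + 0.0.0.0/0 (H0) depth=0
  del 192.140.82.67/32 (clear depth 32)
  del 192.140.64.0/18 (clear depth 18)
  + 0.0.0.0/0 (H5) depth=0

== LOOKUPS ==
["H4","H4","H3","H0","H4","H3","H0","H4"]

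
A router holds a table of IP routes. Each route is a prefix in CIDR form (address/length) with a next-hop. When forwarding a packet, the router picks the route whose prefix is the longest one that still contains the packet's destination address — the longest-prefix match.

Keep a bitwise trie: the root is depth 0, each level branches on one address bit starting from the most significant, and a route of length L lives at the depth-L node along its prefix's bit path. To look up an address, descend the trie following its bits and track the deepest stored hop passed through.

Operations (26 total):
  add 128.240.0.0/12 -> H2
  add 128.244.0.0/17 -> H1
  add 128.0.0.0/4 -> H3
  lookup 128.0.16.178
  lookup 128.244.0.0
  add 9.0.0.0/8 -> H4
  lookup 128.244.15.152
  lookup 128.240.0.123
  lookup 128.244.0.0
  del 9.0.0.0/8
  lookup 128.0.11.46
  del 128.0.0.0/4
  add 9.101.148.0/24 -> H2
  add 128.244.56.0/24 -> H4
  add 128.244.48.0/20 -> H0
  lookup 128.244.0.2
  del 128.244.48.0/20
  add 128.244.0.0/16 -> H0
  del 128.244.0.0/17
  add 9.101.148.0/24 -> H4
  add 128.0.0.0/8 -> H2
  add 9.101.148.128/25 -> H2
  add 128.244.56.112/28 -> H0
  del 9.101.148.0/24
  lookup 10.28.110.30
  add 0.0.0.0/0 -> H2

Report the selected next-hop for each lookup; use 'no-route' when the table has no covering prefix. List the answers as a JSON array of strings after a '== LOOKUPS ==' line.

Trace:
  + 128.240.0.0/12 (H2) depth=12
  + 128.244.0.0/17 (H1) depth=17
  + 128.0.0.0/4 (H3) depth=4
  Q 128.0.16.178: descend 10000000 ; hops seen [H3] ; pick H3
  Q 128.244.0.0: descend 10000000111101000 ; hops seen [H3,H2,H1] ; pick H1
  + 9.0.0.0/8 (H4) depth=8
  Q 128.244.15.152: descend 10000000111101000 ; hops seen [H3,H2,H1] ; pick H1
  Q 128.240.0.123: descend 1000000011110 ; hops seen [H3,H2] ; pick H2
  Q 128.244.0.0: descend 10000000111101000 ; hops seen [H3,H2,H1] ; pick H1
  - 9.0.0.0/8 clear@8
  Q 128.0.11.46: descend 10000000 ; hops seen [H3] ; pick H3
  - 128.0.0.0/4 clear@4
  + 9.101.148.0/24 (H2) depth=24
  + 128.244.56.0/24 (H4) depth=24
  + 128.244.48.0/20 (H0) depth=20
  Q 128.244.0.2: descend 100000001111010000 ; hops seen [H2,H1] ; pick H1
  - 128.244.48.0/20 clear@20
  + 128.244.0.0/16 (H0) depth=16
  - 128.244.0.0/17 clear@17
  + 9.101.148.0/24 (H4) depth=24
  + 128.0.0.0/8 (H2) depth=8
  + 9.101.148.128/25 (H2) depth=25
  + 128.244.56.112/28 (H0) depth=28
  - 9.101.148.0/24 clear@24
  Q 10.28.110.30: descend 000010 ; hops seen [∅] ; pick no-route
  + 0.0.0.0/0 (H2) depth=0

== LOOKUPS ==
["H3","H1","H1","H2","H1","H3","H1","no-route"]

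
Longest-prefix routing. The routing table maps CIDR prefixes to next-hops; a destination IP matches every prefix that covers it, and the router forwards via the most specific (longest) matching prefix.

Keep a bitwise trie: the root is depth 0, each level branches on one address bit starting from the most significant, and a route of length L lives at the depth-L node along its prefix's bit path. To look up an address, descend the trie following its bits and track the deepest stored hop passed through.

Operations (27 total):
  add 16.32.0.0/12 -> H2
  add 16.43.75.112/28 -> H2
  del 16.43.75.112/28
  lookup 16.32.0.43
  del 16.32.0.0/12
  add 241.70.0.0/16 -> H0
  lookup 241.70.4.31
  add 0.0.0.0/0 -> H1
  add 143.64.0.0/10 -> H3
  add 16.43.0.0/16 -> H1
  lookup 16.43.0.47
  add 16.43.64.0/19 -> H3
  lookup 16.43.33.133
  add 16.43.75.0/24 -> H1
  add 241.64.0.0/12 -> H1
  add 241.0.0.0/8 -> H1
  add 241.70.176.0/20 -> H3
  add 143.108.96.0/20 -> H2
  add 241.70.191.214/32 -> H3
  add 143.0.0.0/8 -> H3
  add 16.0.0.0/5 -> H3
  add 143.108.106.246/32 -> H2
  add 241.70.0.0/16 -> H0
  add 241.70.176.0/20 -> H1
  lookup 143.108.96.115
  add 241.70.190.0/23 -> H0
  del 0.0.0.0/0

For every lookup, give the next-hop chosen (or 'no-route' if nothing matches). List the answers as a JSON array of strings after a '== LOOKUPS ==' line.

Apply in order:
  + 16.32.0.0/12 (H2) depth=12
  + 16.43.75.112/28 (H2) depth=28
  - 16.43.75.112/28 clear@28
  lookup 16.32.0.43: bits 000100000010 walk d0:-→d1:-→d2:-→d3:-→d4:-→d5:-→d6:-→d7:-→d8:-→d9:-→d10:-→d11:-→d12:H2 -> H2
  - 16.32.0.0/12 clear@12
  + 241.70.0.0/16 (H0) depth=16
  lookup 241.70.4.31: bits 1111000101000110 walk d0:-→d1:-→d2:-→d3:-→d4:-→d5:-→d6:-→d7:-→d8:-→d9:-→d10:-→d11:-→d12:-→d13:-→d14:-→d15:-→d16:H0 -> H0
  + 0.0.0.0/0 (H1) depth=0
  + 143.64.0.0/10 (H3) depth=10
  + 16.43.0.0/16 (H1) depth=16
  lookup 16.43.0.47: bits 00010000001010110 walk d0:H1→d1:-→d2:-→d3:-→d4:-→d5:-→d6:-→d7:-→d8:-→d9:-→d10:-→d11:-→d12:-→d13:-→d14:-→d15:-→d16:H1→d17:- -> H1
  + 16.43.64.0/19 (H3) depth=19
  lookup 16.43.33.133: bits 00010000001010110 walk d0:H1→d1:-→d2:-→d3:-→d4:-→d5:-→d6:-→d7:-→d8:-→d9:-→d10:-→d11:-→d12:-→d13:-→d14:-→d15:-→d16:H1→d17:- -> H1
  + 16.43.75.0/24 (H1) depth=24
  + 241.64.0.0/12 (H1) depth=12
  + 241.0.0.0/8 (H1) depth=8
  + 241.70.176.0/20 (H3) depth=20
  + 143.108.96.0/20 (H2) depth=20
  + 241.70.191.214/32 (H3) depth=32
  + 143.0.0.0/8 (H3) depth=8
  + 16.0.0.0/5 (H3) depth=5
  + 143.108.106.246/32 (H2) depth=32
  + 241.70.0.0/16 (H0) depth=16
  + 241.70.176.0/20 (H1) depth=20
  lookup 143.108.96.115: bits 10001111011011000110 walk d0:H1→d1:-→d2:-→d3:-→d4:-→d5:-→d6:-→d7:-→d8:H3→d9:-→d10:H3→d11:-→d12:-→d13:-→d14:-→d15:-→d16:-→d17:-→d18:-→d19:-→d20:H2 -> H2
  + 241.70.190.0/23 (H0) depth=23
  - 0.0.0.0/0 clear@0

== LOOKUPS ==
["H2","H0","H1","H1","H2"]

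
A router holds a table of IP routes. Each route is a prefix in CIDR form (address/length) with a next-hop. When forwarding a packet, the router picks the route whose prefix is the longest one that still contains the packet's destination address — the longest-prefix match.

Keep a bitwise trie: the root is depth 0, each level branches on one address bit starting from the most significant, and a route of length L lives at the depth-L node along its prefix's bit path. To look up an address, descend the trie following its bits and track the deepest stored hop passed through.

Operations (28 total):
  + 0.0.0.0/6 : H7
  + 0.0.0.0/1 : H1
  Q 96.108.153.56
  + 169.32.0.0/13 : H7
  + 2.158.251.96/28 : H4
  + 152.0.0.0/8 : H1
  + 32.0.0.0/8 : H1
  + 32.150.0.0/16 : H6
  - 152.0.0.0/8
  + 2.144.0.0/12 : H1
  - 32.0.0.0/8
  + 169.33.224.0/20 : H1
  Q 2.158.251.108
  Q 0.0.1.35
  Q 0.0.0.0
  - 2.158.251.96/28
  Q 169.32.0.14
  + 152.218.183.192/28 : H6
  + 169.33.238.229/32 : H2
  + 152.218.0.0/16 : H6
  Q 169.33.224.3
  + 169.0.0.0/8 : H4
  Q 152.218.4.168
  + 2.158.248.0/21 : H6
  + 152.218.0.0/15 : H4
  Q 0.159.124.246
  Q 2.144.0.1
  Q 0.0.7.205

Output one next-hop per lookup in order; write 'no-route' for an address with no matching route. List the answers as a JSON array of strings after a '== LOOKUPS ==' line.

Process each operation:
  add 0.0.0.0/6 -> H7 at depth 6
  add 0.0.0.0/1 -> H1 at depth 1
  ? 96.108.153.56  path d0:-→d1:H1  best=H1
  add 169.32.0.0/13 -> H7 at depth 13
  add 2.158.251.96/28 -> H4 at depth 28
  add 152.0.0.0/8 -> H1 at depth 8
  add 32.0.0.0/8 -> H1 at depth 8
  add 32.150.0.0/16 -> H6 at depth 16
  del 152.0.0.0/8 (clear depth 8)
  add 2.144.0.0/12 -> H1 at depth 12
  del 32.0.0.0/8 (clear depth 8)
  add 169.33.224.0/20 -> H1 at depth 20
  ? 2.158.251.108  path d0:-→d1:H1→d2:-→d3:-→d4:-→d5:-→d6:H7→d7:-→d8:-→d9:-→d10:-→d11:-→d12:H1→d13:-→d14:-→d15:-→d16:-→d17:-→d18:-→d19:-→d20:-→d21:-→d22:-→d23:-→d24:-→d25:-→d26:-→d27:-→d28:H4  best=H4
  ? 0.0.1.35  path d0:-→d1:H1→d2:-→d3:-→d4:-→d5:-→d6:H7  best=H7
  ? 0.0.0.0  path d0:-→d1:H1→d2:-→d3:-→d4:-→d5:-→d6:H7  best=H7
  del 2.158.251.96/28 (clear depth 28)
  ? 169.32.0.14  path d0:-→d1:-→d2:-→d3:-→d4:-→d5:-→d6:-→d7:-→d8:-→d9:-→d10:-→d11:-→d12:-→d13:H7→d14:-→d15:-  best=H7
  add 152.218.183.192/28 -> H6 at depth 28
  add 169.33.238.229/32 -> H2 at depth 32
  add 152.218.0.0/16 -> H6 at depth 16
  ? 169.33.224.3  path d0:-→d1:-→d2:-→d3:-→d4:-→d5:-→d6:-→d7:-→d8:-→d9:-→d10:-→d11:-→d12:-→d13:H7→d14:-→d15:-→d16:-→d17:-→d18:-→d19:-→d20:H1  best=H1
  add 169.0.0.0/8 -> H4 at depth 8
  ? 152.218.4.168  path d0:-→d1:-→d2:-→d3:-→d4:-→d5:-→d6:-→d7:-→d8:-→d9:-→d10:-→d11:-→d12:-→d13:-→d14:-→d15:-→d16:H6  best=H6
  add 2.158.248.0/21 -> H6 at depth 21
  add 152.218.0.0/15 -> H4 at depth 15
  ? 0.159.124.246  path d0:-→d1:H1→d2:-→d3:-→d4:-→d5:-→d6:H7  best=H7
  ? 2.144.0.1  path d0:-→d1:H1→d2:-→d3:-→d4:-→d5:-→d6:H7→d7:-→d8:-→d9:-→d10:-→d11:-→d12:H1  best=H1
  ? 0.0.7.205  path d0:-→d1:H1→d2:-→d3:-→d4:-→d5:-→d6:H7  best=H7

== LOOKUPS ==
["H1","H4","H7","H7","H7","H1","H6","H7","H1","H7"]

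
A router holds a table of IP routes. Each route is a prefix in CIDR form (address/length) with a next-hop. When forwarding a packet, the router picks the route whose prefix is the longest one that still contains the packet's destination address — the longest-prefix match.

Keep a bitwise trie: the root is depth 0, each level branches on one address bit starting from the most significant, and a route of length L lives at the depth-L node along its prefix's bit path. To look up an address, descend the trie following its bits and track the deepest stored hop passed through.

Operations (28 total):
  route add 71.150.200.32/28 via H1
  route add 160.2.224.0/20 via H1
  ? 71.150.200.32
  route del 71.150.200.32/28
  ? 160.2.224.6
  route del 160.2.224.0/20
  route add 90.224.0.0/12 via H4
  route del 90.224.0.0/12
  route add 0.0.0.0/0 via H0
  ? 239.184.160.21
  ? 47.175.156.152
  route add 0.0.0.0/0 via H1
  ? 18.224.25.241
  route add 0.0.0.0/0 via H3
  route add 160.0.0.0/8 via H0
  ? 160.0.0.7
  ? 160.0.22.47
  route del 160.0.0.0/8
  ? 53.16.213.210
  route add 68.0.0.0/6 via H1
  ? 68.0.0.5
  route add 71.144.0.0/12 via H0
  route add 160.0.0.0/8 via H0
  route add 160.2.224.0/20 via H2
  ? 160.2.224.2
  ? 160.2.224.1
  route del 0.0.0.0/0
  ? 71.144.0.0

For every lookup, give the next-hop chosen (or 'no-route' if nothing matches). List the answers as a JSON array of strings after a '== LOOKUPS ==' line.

Apply in order:
  add 71.150.200.32/28 -> H1 at depth 28
  add 160.2.224.0/20 -> H1 at depth 20
  Q 71.150.200.32: descend 0100011110010110110010000010 ; hops seen [H1] ; pick H1
  del 71.150.200.32/28 (clear depth 28)
  Q 160.2.224.6: descend 10100000000000101110 ; hops seen [H1] ; pick H1
  del 160.2.224.0/20 (clear depth 20)
  add 90.224.0.0/12 -> H4 at depth 12
  del 90.224.0.0/12 (clear depth 12)
  add 0.0.0.0/0 -> H0 at depth 0
  Q 239.184.160.21: descend 1 ; hops seen [H0] ; pick H0
  Q 47.175.156.152: descend 0 ; hops seen [H0] ; pick H0
  add 0.0.0.0/0 -> H1 at depth 0
  Q 18.224.25.241: descend 0 ; hops seen [H1] ; pick H1
  add 0.0.0.0/0 -> H3 at depth 0
  add 160.0.0.0/8 -> H0 at depth 8
  Q 160.0.0.7: descend 10100000000000 ; hops seen [H3,H0] ; pick H0
  Q 160.0.22.47: descend 10100000000000 ; hops seen [H3,H0] ; pick H0
  del 160.0.0.0/8 (clear depth 8)
  Q 53.16.213.210: descend 0 ; hops seen [H3] ; pick H3
  add 68.0.0.0/6 -> H1 at depth 6
  Q 68.0.0.5: descend 010001 ; hops seen [H3,H1] ; pick H1
  add 71.144.0.0/12 -> H0 at depth 12
  add 160.0.0.0/8 -> H0 at depth 8
  add 160.2.224.0/20 -> H2 at depth 20
  Q 160.2.224.2: descend 10100000000000101110 ; hops seen [H3,H0,H2] ; pick H2
  Q 160.2.224.1: descend 10100000000000101110 ; hops seen [H3,H0,H2] ; pick H2
  del 0.0.0.0/0 (clear depth 0)
  Q 71.144.0.0: descend 0100011110010 ; hops seen [H1,H0] ; pick H0

== LOOKUPS ==
["H1","H1","H0","H0","H1","H0","H0","H3","H1","H2","H2","H0"]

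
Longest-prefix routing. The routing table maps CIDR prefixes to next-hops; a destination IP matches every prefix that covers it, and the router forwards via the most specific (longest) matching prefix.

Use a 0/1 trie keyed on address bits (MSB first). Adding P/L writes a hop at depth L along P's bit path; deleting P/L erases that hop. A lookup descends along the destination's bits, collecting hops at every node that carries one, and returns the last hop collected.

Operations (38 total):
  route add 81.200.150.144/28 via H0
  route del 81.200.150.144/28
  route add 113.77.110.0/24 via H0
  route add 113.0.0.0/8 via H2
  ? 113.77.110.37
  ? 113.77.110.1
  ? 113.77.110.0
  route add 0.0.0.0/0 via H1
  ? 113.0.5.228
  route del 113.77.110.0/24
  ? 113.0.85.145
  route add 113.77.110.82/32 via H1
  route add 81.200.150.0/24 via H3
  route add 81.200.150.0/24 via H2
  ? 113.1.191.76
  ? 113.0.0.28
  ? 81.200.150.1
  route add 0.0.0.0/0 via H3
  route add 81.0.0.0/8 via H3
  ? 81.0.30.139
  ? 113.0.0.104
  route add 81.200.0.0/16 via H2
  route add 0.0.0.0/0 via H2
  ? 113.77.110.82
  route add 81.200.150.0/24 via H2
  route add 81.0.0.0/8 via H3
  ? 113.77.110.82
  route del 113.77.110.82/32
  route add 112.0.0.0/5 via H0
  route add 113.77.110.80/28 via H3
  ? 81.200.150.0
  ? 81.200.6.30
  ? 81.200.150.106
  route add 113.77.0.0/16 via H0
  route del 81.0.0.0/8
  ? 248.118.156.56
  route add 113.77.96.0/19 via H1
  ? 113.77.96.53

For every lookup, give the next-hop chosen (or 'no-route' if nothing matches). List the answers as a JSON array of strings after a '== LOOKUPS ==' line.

Process each operation:
  + 81.200.150.144/28 (H0) depth=28
  - 81.200.150.144/28 clear@28
  + 113.77.110.0/24 (H0) depth=24
  + 113.0.0.0/8 (H2) depth=8
  Q 113.77.110.37: descend 011100010100110101101110 ; hops seen [H2,H0] ; pick H0
  Q 113.77.110.1: descend 011100010100110101101110 ; hops seen [H2,H0] ; pick H0
  Q 113.77.110.0: descend 011100010100110101101110 ; hops seen [H2,H0] ; pick H0
  + 0.0.0.0/0 (H1) depth=0
  Q 113.0.5.228: descend 011100010 ; hops seen [H1,H2] ; pick H2
  - 113.77.110.0/24 clear@24
  Q 113.0.85.145: descend 011100010 ; hops seen [H1,H2] ; pick H2
  + 113.77.110.82/32 (H1) depth=32
  + 81.200.150.0/24 (H3) depth=24
  + 81.200.150.0/24 (H2) depth=24
  Q 113.1.191.76: descend 011100010 ; hops seen [H1,H2] ; pick H2
  Q 113.0.0.28: descend 011100010 ; hops seen [H1,H2] ; pick H2
  Q 81.200.150.1: descend 010100011100100010010110 ; hops seen [H1,H2] ; pick H2
  + 0.0.0.0/0 (H3) depth=0
  + 81.0.0.0/8 (H3) depth=8
  Q 81.0.30.139: descend 01010001 ; hops seen [H3,H3] ; pick H3
  Q 113.0.0.104: descend 011100010 ; hops seen [H3,H2] ; pick H2
  + 81.200.0.0/16 (H2) depth=16
  + 0.0.0.0/0 (H2) depth=0
  Q 113.77.110.82: descend 01110001010011010110111001010010 ; hops seen [H2,H2,H1] ; pick H1
  + 81.200.150.0/24 (H2) depth=24
  + 81.0.0.0/8 (H3) depth=8
  Q 113.77.110.82: descend 01110001010011010110111001010010 ; hops seen [H2,H2,H1] ; pick H1
  - 113.77.110.82/32 clear@32
  + 112.0.0.0/5 (H0) depth=5
  + 113.77.110.80/28 (H3) depth=28
  Q 81.200.150.0: descend 010100011100100010010110 ; hops seen [H2,H3,H2,H2] ; pick H2
  Q 81.200.6.30: descend 0101000111001000 ; hops seen [H2,H3,H2] ; pick H2
  Q 81.200.150.106: descend 010100011100100010010110 ; hops seen [H2,H3,H2,H2] ; pick H2
  + 113.77.0.0/16 (H0) depth=16
  - 81.0.0.0/8 clear@8
  Q 248.118.156.56: descend ε ; hops seen [H2] ; pick H2
  + 113.77.96.0/19 (H1) depth=19
  Q 113.77.96.53: descend 01110001010011010110 ; hops seen [H2,H0,H2,H0,H1] ; pick H1

== LOOKUPS ==
["H0","H0","H0","H2","H2","H2","H2","H2","H3","H2","H1","H1","H2","H2","H2","H2","H1"]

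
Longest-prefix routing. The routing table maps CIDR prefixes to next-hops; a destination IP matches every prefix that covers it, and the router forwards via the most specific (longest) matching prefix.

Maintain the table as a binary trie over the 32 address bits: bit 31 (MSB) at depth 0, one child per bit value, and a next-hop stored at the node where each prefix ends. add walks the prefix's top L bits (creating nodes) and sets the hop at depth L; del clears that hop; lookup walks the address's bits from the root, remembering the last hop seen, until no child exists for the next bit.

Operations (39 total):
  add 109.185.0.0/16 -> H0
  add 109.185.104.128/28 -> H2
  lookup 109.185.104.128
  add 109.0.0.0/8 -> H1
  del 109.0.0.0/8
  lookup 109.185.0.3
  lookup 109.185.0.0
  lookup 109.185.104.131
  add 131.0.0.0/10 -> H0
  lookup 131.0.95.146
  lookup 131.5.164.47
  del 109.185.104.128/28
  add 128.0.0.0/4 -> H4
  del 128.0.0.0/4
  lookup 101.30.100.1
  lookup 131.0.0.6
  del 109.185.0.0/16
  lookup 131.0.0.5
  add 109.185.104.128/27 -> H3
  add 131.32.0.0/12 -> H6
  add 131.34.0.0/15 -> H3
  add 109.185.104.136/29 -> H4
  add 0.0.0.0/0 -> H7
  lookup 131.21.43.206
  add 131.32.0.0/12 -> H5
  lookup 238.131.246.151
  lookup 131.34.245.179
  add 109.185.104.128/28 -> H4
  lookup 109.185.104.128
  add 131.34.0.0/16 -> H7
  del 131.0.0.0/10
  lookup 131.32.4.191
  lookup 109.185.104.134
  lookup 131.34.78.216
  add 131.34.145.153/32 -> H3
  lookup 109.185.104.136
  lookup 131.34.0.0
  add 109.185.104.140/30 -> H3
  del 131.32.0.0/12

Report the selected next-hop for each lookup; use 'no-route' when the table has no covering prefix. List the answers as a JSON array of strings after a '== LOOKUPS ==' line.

Trace:
  add 109.185.0.0/16 -> H0 at depth 16
  add 109.185.104.128/28 -> H2 at depth 28
  Q 109.185.104.128: descend 0110110110111001011010001000 ; hops seen [H0,H2] ; pick H2
  add 109.0.0.0/8 -> H1 at depth 8
  - 109.0.0.0/8 clear@8
  Q 109.185.0.3: descend 01101101101110010 ; hops seen [H0] ; pick H0
  Q 109.185.0.0: descend 01101101101110010 ; hops seen [H0] ; pick H0
  Q 109.185.104.131: descend 0110110110111001011010001000 ; hops seen [H0,H2] ; pick H2
  add 131.0.0.0/10 -> H0 at depth 10
  Q 131.0.95.146: descend 1000001100 ; hops seen [H0] ; pick H0
  Q 131.5.164.47: descend 1000001100 ; hops seen [H0] ; pick H0
  - 109.185.104.128/28 clear@28
  add 128.0.0.0/4 -> H4 at depth 4
  - 128.0.0.0/4 clear@4
  Q 101.30.100.1: descend 0110 ; hops seen [∅] ; pick no-route
  Q 131.0.0.6: descend 1000001100 ; hops seen [H0] ; pick H0
  - 109.185.0.0/16 clear@16
  Q 131.0.0.5: descend 1000001100 ; hops seen [H0] ; pick H0
  add 109.185.104.128/27 -> H3 at depth 27
  add 131.32.0.0/12 -> H6 at depth 12
  add 131.34.0.0/15 -> H3 at depth 15
  add 109.185.104.136/29 -> H4 at depth 29
  add 0.0.0.0/0 -> H7 at depth 0
  Q 131.21.43.206: descend 1000001100 ; hops seen [H7,H0] ; pick H0
  add 131.32.0.0/12 -> H5 at depth 12
  Q 238.131.246.151: descend 1 ; hops seen [H7] ; pick H7
  Q 131.34.245.179: descend 100000110010001 ; hops seen [H7,H0,H5,H3] ; pick H3
  add 109.185.104.128/28 -> H4 at depth 28
  Q 109.185.104.128: descend 0110110110111001011010001000 ; hops seen [H7,H3,H4] ; pick H4
  add 131.34.0.0/16 -> H7 at depth 16
  - 131.0.0.0/10 clear@10
  Q 131.32.4.191: descend 10000011001000 ; hops seen [H7,H5] ; pick H5
  Q 109.185.104.134: descend 0110110110111001011010001000 ; hops seen [H7,H3,H4] ; pick H4
  Q 131.34.78.216: descend 1000001100100010 ; hops seen [H7,H5,H3,H7] ; pick H7
  add 131.34.145.153/32 -> H3 at depth 32
  Q 109.185.104.136: descend 01101101101110010110100010001 ; hops seen [H7,H3,H4,H4] ; pick H4
  Q 131.34.0.0: descend 1000001100100010 ; hops seen [H7,H5,H3,H7] ; pick H7
  add 109.185.104.140/30 -> H3 at depth 30
  - 131.32.0.0/12 clear@12

== LOOKUPS ==
["H2","H0","H0","H2","H0","H0","no-route","H0","H0","H0","H7","H3","H4","H5","H4","H7","H4","H7"]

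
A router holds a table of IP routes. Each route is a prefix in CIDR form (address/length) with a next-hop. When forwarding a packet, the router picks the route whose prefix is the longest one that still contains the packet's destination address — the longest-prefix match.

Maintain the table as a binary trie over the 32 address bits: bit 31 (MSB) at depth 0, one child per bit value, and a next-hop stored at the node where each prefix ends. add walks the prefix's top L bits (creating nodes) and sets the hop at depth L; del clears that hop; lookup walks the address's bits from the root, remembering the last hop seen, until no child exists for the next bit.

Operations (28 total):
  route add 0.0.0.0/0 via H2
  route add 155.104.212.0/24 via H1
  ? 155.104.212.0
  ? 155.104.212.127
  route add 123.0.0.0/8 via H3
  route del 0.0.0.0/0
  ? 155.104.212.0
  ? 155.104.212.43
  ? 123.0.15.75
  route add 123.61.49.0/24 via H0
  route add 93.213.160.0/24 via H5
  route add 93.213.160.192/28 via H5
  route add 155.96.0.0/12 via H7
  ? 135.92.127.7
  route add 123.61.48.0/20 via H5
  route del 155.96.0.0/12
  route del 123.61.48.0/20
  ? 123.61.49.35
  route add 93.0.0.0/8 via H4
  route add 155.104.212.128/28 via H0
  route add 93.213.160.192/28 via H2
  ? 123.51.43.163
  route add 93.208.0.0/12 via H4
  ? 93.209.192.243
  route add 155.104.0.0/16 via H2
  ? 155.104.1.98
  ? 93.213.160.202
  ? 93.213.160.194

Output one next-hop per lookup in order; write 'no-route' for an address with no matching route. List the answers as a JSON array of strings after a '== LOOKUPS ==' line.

Trace:
  + 0.0.0.0/0 (H2) depth=0
  + 155.104.212.0/24 (H1) depth=24
  Q 155.104.212.0: descend 100110110110100011010100 ; hops seen [H2,H1] ; pick H1
  Q 155.104.212.127: descend 100110110110100011010100 ; hops seen [H2,H1] ; pick H1
  + 123.0.0.0/8 (H3) depth=8
  del 0.0.0.0/0 (clear depth 0)
  Q 155.104.212.0: descend 100110110110100011010100 ; hops seen [H1] ; pick H1
  Q 155.104.212.43: descend 100110110110100011010100 ; hops seen [H1] ; pick H1
  Q 123.0.15.75: descend 01111011 ; hops seen [H3] ; pick H3
  + 123.61.49.0/24 (H0) depth=24
  + 93.213.160.0/24 (H5) depth=24
  + 93.213.160.192/28 (H5) depth=28
  + 155.96.0.0/12 (H7) depth=12
  Q 135.92.127.7: descend 100 ; hops seen [∅] ; pick no-route
  + 123.61.48.0/20 (H5) depth=20
  del 155.96.0.0/12 (clear depth 12)
  del 123.61.48.0/20 (clear depth 20)
  Q 123.61.49.35: descend 011110110011110100110001 ; hops seen [H3,H0] ; pick H0
  + 93.0.0.0/8 (H4) depth=8
  + 155.104.212.128/28 (H0) depth=28
  + 93.213.160.192/28 (H2) depth=28
  Q 123.51.43.163: descend 011110110011 ; hops seen [H3] ; pick H3
  + 93.208.0.0/12 (H4) depth=12
  Q 93.209.192.243: descend 0101110111010 ; hops seen [H4,H4] ; pick H4
  + 155.104.0.0/16 (H2) depth=16
  Q 155.104.1.98: descend 1001101101101000 ; hops seen [H2] ; pick H2
  Q 93.213.160.202: descend 0101110111010101101000001100 ; hops seen [H4,H4,H5,H2] ; pick H2
  Q 93.213.160.194: descend 0101110111010101101000001100 ; hops seen [H4,H4,H5,H2] ; pick H2

== LOOKUPS ==
["H1","H1","H1","H1","H3","no-route","H0","H3","H4","H2","H2","H2"]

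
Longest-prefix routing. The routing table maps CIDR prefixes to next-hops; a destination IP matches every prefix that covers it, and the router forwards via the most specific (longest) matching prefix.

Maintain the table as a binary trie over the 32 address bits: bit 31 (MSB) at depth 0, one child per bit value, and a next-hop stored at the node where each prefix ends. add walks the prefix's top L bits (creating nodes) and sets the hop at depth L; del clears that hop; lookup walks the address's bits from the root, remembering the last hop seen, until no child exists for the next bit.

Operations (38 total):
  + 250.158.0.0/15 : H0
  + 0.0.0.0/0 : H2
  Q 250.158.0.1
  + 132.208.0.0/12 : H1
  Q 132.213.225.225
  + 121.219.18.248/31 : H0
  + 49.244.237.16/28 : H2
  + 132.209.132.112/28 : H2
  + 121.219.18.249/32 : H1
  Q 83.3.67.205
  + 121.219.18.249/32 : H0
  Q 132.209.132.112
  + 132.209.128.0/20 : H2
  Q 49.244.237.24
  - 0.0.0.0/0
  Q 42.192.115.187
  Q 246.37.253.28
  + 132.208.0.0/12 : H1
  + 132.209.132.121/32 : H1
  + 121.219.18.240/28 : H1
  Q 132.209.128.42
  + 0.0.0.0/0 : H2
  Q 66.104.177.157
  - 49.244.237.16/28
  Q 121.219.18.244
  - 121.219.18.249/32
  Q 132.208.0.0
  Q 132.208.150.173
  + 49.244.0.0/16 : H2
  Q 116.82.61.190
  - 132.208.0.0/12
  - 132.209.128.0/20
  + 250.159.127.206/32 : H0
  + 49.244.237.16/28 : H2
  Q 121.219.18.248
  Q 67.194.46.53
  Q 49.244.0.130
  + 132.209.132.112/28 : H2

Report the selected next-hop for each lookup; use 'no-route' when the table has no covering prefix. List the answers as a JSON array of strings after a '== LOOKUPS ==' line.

Process each operation:
  + 250.158.0.0/15 (H0) depth=15
  + 0.0.0.0/0 (H2) depth=0
  lookup 250.158.0.1: bits 111110101001111 walk d0:H2→d1:-→d2:-→d3:-→d4:-→d5:-→d6:-→d7:-→d8:-→d9:-→d10:-→d11:-→d12:-→d13:-→d14:-→d15:H0 -> H0
  + 132.208.0.0/12 (H1) depth=12
  lookup 132.213.225.225: bits 100001001101 walk d0:H2→d1:-→d2:-→d3:-→d4:-→d5:-→d6:-→d7:-→d8:-→d9:-→d10:-→d11:-→d12:H1 -> H1
  + 121.219.18.248/31 (H0) depth=31
  + 49.244.237.16/28 (H2) depth=28
  + 132.209.132.112/28 (H2) depth=28
  + 121.219.18.249/32 (H1) depth=32
  lookup 83.3.67.205: bits 01 walk d0:H2→d1:-→d2:- -> H2
  + 121.219.18.249/32 (H0) depth=32
  lookup 132.209.132.112: bits 1000010011010001100001000111 walk d0:H2→d1:-→d2:-→d3:-→d4:-→d5:-→d6:-→d7:-→d8:-→d9:-→d10:-→d11:-→d12:H1→d13:-→d14:-→d15:-→d16:-→d17:-→d18:-→d19:-→d20:-→d21:-→d22:-→d23:-→d24:-→d25:-→d26:-→d27:-→d28:H2 -> H2
  + 132.209.128.0/20 (H2) depth=20
  lookup 49.244.237.24: bits 0011000111110100111011010001 walk d0:H2→d1:-→d2:-→d3:-→d4:-→d5:-→d6:-→d7:-→d8:-→d9:-→d10:-→d11:-→d12:-→d13:-→d14:-→d15:-→d16:-→d17:-→d18:-→d19:-→d20:-→d21:-→d22:-→d23:-→d24:-→d25:-→d26:-→d27:-→d28:H2 -> H2
  del 0.0.0.0/0 (clear depth 0)
  lookup 42.192.115.187: bits 001 walk d0:-→d1:-→d2:-→d3:- -> no-route
  lookup 246.37.253.28: bits 1111 walk d0:-→d1:-→d2:-→d3:-→d4:- -> no-route
  + 132.208.0.0/12 (H1) depth=12
  + 132.209.132.121/32 (H1) depth=32
  + 121.219.18.240/28 (H1) depth=28
  lookup 132.209.128.42: bits 100001001101000110000 walk d0:-→d1:-→d2:-→d3:-→d4:-→d5:-→d6:-→d7:-→d8:-→d9:-→d10:-→d11:-→d12:H1→d13:-→d14:-→d15:-→d16:-→d17:-→d18:-→d19:-→d20:H2→d21:- -> H2
  + 0.0.0.0/0 (H2) depth=0
  lookup 66.104.177.157: bits 01 walk d0:H2→d1:-→d2:- -> H2
  del 49.244.237.16/28 (clear depth 28)
  lookup 121.219.18.244: bits 0111100111011011000100101111 walk d0:H2→d1:-→d2:-→d3:-→d4:-→d5:-→d6:-→d7:-→d8:-→d9:-→d10:-→d11:-→d12:-→d13:-→d14:-→d15:-→d16:-→d17:-→d18:-→d19:-→d20:-→d21:-→d22:-→d23:-→d24:-→d25:-→d26:-→d27:-→d28:H1 -> H1
  del 121.219.18.249/32 (clear depth 32)
  lookup 132.208.0.0: bits 100001001101000 walk d0:H2→d1:-→d2:-→d3:-→d4:-→d5:-→d6:-→d7:-→d8:-→d9:-→d10:-→d11:-→d12:H1→d13:-→d14:-→d15:- -> H1
  lookup 132.208.150.173: bits 100001001101000 walk d0:H2→d1:-→d2:-→d3:-→d4:-→d5:-→d6:-→d7:-→d8:-→d9:-→d10:-→d11:-→d12:H1→d13:-→d14:-→d15:- -> H1
  + 49.244.0.0/16 (H2) depth=16
  lookup 116.82.61.190: bits 0111 walk d0:H2→d1:-→d2:-→d3:-→d4:- -> H2
  del 132.208.0.0/12 (clear depth 12)
  del 132.209.128.0/20 (clear depth 20)
  + 250.159.127.206/32 (H0) depth=32
  + 49.244.237.16/28 (H2) depth=28
  lookup 121.219.18.248: bits 0111100111011011000100101111100 walk d0:H2→d1:-→d2:-→d3:-→d4:-→d5:-→d6:-→d7:-→d8:-→d9:-→d10:-→d11:-→d12:-→d13:-→d14:-→d15:-→d16:-→d17:-→d18:-→d19:-→d20:-→d21:-→d22:-→d23:-→d24:-→d25:-→d26:-→d27:-→d28:H1→d29:-→d30:-→d31:H0 -> H0
  lookup 67.194.46.53: bits 01 walk d0:H2→d1:-→d2:- -> H2
  lookup 49.244.0.130: bits 0011000111110100 walk d0:H2→d1:-→d2:-→d3:-→d4:-→d5:-→d6:-→d7:-→d8:-→d9:-→d10:-→d11:-→d12:-→d13:-→d14:-→d15:-→d16:H2 -> H2
  + 132.209.132.112/28 (H2) depth=28

== LOOKUPS ==
["H0","H1","H2","H2","H2","no-route","no-route","H2","H2","H1","H1","H1","H2","H0","H2","H2"]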